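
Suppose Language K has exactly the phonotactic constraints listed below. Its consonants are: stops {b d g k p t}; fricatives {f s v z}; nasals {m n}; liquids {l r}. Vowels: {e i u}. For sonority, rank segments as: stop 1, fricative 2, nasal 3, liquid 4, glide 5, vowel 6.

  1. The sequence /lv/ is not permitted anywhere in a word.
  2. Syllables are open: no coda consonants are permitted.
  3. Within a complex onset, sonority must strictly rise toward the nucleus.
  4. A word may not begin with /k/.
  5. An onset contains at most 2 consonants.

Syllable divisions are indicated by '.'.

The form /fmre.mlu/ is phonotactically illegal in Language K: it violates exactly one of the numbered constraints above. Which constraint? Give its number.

5

/fmre.mlu/: syllable 1 onset /fmr/ has 3 consonants (> 2).
This is a violation of constraint 5: "An onset contains at most 2 consonants."
The remaining constraints (1, 2, 3, 4) are satisfied.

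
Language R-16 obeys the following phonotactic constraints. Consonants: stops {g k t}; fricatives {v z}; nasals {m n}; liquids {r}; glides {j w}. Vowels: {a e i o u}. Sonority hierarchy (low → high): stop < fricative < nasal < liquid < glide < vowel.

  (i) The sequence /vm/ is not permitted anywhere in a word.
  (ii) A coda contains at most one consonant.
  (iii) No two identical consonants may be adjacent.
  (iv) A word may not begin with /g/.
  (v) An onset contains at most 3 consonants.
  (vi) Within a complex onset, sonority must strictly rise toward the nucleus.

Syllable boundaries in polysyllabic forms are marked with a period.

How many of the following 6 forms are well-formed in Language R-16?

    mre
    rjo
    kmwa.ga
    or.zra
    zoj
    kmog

mre — σ1 onset /mr/ (3→4 rises), coda /∅/ ok → well-formed
rjo — σ1 onset /rj/ (4→5 rises), coda /∅/ ok → well-formed
kmwa.ga — σ1 onset /kmw/ (1→3→5 rises), coda /∅/ ok; σ2 onset /g/, coda /∅/ ok → well-formed
or.zra — σ1 onset /∅/, coda /r/ ok; σ2 onset /zr/ (2→4 rises), coda /∅/ ok → well-formed
zoj — σ1 onset /z/, coda /j/ ok → well-formed
kmog — σ1 onset /km/ (1→3 rises), coda /g/ ok → well-formed
Well-formed: mre, rjo, kmwa.ga, or.zra, zoj, kmog → 6.

6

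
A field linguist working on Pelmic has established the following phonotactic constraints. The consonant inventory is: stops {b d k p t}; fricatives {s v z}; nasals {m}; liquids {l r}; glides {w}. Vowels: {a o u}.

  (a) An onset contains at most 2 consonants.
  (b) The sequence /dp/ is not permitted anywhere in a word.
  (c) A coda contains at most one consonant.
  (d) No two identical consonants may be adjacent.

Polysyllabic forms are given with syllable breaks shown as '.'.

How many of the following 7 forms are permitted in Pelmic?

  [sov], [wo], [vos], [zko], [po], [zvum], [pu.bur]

7

[sov] — σ1 onset /s/, coda /v/ ok → permitted
[wo] — σ1 onset /w/, coda /∅/ ok → permitted
[vos] — σ1 onset /v/, coda /s/ ok → permitted
[zko] — σ1 onset /zk/ (2C), coda /∅/ ok → permitted
[po] — σ1 onset /p/, coda /∅/ ok → permitted
[zvum] — σ1 onset /zv/ (2C), coda /m/ ok → permitted
[pu.bur] — σ1 onset /p/, coda /∅/ ok; σ2 onset /b/, coda /r/ ok → permitted
Permitted: [sov], [wo], [vos], [zko], [po], [zvum], [pu.bur] → 7.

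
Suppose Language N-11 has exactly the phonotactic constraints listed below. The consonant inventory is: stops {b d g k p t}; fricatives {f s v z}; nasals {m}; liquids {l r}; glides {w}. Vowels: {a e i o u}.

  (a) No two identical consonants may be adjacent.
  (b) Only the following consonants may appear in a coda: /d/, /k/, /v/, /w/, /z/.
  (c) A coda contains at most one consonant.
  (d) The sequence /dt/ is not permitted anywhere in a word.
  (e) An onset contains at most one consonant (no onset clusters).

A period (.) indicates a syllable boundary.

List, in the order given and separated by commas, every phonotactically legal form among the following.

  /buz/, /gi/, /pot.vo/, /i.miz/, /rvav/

/buz/, /gi/, /i.miz/

/buz/ — σ1 onset /b/, coda /z/ ok → phonotactically legal
/gi/ — σ1 onset /g/, coda /∅/ ok → phonotactically legal
/pot.vo/ — violates constraint (b): syllable 1 coda contains /t/, which is not a licensed coda consonant → phonotactically illegal
/i.miz/ — σ1 onset /∅/, coda /∅/ ok; σ2 onset /m/, coda /z/ ok → phonotactically legal
/rvav/ — violates constraint (e): syllable 1 onset /rv/ has 2 consonants (> 1) → phonotactically illegal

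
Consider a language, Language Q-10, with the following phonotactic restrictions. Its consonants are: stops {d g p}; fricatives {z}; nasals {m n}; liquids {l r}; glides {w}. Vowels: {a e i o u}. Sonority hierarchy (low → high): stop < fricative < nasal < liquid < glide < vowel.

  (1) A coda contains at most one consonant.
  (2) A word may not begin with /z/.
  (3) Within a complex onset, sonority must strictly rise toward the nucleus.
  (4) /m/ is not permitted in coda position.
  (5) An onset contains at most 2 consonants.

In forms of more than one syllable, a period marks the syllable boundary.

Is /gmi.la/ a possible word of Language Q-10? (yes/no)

/gmi.la/ — σ1 onset /gm/ (1→3 rises), coda /∅/ ok; σ2 onset /l/, coda /∅/ ok → well-formed

yes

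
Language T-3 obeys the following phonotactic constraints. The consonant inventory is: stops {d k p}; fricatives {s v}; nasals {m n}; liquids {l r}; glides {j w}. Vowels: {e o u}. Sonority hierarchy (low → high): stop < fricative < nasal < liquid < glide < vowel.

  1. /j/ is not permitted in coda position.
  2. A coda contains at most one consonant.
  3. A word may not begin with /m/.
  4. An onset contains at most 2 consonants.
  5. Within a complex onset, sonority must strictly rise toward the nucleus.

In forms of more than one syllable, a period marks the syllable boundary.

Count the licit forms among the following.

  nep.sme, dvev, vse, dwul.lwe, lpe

3

nep.sme — σ1 onset /n/, coda /p/ ok; σ2 onset /sm/ (2→3 rises), coda /∅/ ok → licit
dvev — σ1 onset /dv/ (1→2 rises), coda /v/ ok → licit
vse — violates constraint 5: syllable 1 onset /vs/: /v/ (fricative, 2) → /s/ (fricative, 2) does not rise → illicit
dwul.lwe — σ1 onset /dw/ (1→5 rises), coda /l/ ok; σ2 onset /lw/ (4→5 rises), coda /∅/ ok → licit
lpe — violates constraint 5: syllable 1 onset /lp/: /l/ (liquid, 4) → /p/ (stop, 1) does not rise → illicit
Licit: nep.sme, dvev, dwul.lwe → 3.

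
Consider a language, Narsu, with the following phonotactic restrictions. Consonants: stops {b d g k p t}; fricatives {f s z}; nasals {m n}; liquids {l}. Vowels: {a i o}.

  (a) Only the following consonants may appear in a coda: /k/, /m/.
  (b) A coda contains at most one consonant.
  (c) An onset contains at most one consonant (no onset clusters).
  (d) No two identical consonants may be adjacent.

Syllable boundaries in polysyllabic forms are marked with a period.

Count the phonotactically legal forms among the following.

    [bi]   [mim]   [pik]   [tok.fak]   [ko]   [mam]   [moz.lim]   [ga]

7

[bi] — σ1 onset /b/, coda /∅/ ok → phonotactically legal
[mim] — σ1 onset /m/, coda /m/ ok → phonotactically legal
[pik] — σ1 onset /p/, coda /k/ ok → phonotactically legal
[tok.fak] — σ1 onset /t/, coda /k/ ok; σ2 onset /f/, coda /k/ ok → phonotactically legal
[ko] — σ1 onset /k/, coda /∅/ ok → phonotactically legal
[mam] — σ1 onset /m/, coda /m/ ok → phonotactically legal
[moz.lim] — violates constraint (a): syllable 1 coda contains /z/, which is not a licensed coda consonant → phonotactically illegal
[ga] — σ1 onset /g/, coda /∅/ ok → phonotactically legal
Phonotactically legal: [bi], [mim], [pik], [tok.fak], [ko], [mam], [ga] → 7.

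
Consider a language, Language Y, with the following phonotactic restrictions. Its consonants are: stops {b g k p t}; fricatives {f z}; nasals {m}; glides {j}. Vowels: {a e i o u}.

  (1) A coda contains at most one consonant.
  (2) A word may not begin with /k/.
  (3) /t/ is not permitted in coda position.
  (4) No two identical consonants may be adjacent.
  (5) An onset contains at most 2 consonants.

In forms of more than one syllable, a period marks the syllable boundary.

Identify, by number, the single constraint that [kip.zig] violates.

[kip.zig]: word begins with /k/.
This is a violation of constraint 2: "A word may not begin with /k/."
The remaining constraints (1, 3, 4, 5) are satisfied.

2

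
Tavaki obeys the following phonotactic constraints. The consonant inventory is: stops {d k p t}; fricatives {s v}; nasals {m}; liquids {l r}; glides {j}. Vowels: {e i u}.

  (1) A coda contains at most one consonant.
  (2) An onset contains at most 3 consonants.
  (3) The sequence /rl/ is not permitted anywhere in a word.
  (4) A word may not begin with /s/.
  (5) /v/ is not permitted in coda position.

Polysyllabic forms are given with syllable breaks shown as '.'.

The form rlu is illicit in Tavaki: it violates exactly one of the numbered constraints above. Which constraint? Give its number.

3

rlu: contains banned sequence /rl/.
This is a violation of constraint 3: "The sequence /rl/ is not permitted anywhere in a word."
The remaining constraints (1, 2, 4, 5) are satisfied.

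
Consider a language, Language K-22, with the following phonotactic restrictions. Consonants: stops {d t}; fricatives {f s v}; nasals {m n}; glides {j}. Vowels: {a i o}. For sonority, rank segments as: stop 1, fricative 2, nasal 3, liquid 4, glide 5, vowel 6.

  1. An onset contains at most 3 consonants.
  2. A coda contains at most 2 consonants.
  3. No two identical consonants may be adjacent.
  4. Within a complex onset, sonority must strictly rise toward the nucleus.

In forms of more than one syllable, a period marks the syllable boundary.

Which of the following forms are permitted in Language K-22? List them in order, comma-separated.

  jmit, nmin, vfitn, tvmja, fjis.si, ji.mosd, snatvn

ji.mosd

jmit — violates constraint 4: syllable 1 onset /jm/: /j/ (glide, 5) → /m/ (nasal, 3) does not rise → not permitted
nmin — violates constraint 4: syllable 1 onset /nm/: /n/ (nasal, 3) → /m/ (nasal, 3) does not rise → not permitted
vfitn — violates constraint 4: syllable 1 onset /vf/: /v/ (fricative, 2) → /f/ (fricative, 2) does not rise → not permitted
tvmja — violates constraint 1: syllable 1 onset /tvmj/ has 4 consonants (> 3) → not permitted
fjis.si — violates constraint 3: adjacent identical consonants /ss/ → not permitted
ji.mosd — σ1 onset /j/, coda /∅/ ok; σ2 onset /m/, coda /sd/ (2C) ok → permitted
snatvn — violates constraint 2: syllable 1 coda /tvn/ has 3 consonants (> 2) → not permitted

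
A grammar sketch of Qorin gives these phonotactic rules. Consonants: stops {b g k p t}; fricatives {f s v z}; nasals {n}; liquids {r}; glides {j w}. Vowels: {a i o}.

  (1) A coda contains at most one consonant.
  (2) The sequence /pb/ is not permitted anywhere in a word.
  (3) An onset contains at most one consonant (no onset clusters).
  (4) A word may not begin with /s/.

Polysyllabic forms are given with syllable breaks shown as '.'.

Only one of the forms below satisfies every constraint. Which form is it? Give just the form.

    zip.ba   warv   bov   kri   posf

zip.ba — violates constraint 2: contains banned sequence /pb/ → ill-formed
warv — violates constraint 1: syllable 1 coda /rv/ has 2 consonants (> 1) → ill-formed
bov — σ1 onset /b/, coda /v/ ok → well-formed
kri — violates constraint 3: syllable 1 onset /kr/ has 2 consonants (> 1) → ill-formed
posf — violates constraint 1: syllable 1 coda /sf/ has 2 consonants (> 1) → ill-formed

bov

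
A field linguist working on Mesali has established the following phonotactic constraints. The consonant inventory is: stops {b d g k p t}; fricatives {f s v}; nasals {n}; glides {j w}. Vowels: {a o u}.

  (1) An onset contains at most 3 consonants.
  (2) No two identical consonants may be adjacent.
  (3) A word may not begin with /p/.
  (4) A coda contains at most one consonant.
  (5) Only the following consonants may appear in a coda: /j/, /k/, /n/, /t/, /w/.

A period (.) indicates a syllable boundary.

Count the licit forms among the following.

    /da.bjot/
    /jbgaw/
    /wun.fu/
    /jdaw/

/da.bjot/ — σ1 onset /d/, coda /∅/ ok; σ2 onset /bj/ (2C), coda /t/ ok → licit
/jbgaw/ — σ1 onset /jbg/ (3C), coda /w/ ok → licit
/wun.fu/ — σ1 onset /w/, coda /n/ ok; σ2 onset /f/, coda /∅/ ok → licit
/jdaw/ — σ1 onset /jd/ (2C), coda /w/ ok → licit
Licit: /da.bjot/, /jbgaw/, /wun.fu/, /jdaw/ → 4.

4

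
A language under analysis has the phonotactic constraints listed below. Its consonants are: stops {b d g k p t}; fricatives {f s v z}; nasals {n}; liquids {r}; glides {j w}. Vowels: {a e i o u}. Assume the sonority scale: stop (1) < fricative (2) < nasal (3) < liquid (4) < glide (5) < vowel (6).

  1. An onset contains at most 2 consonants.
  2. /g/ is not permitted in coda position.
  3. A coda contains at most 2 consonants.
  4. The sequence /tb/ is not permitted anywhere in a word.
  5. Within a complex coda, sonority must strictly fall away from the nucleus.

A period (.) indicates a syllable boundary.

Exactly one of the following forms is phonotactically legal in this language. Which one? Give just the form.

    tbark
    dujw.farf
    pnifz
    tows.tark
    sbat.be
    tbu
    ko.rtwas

tbark — violates constraint 4: contains banned sequence /tb/ → phonotactically illegal
dujw.farf — violates constraint 5: syllable 1 coda /jw/: /j/ (glide, 5) → /w/ (glide, 5) does not fall → phonotactically illegal
pnifz — violates constraint 5: syllable 1 coda /fz/: /f/ (fricative, 2) → /z/ (fricative, 2) does not fall → phonotactically illegal
tows.tark — σ1 onset /t/, coda /ws/ (5→2 falls) ok; σ2 onset /t/, coda /rk/ (4→1 falls) ok → phonotactically legal
sbat.be — violates constraint 4: contains banned sequence /tb/ → phonotactically illegal
tbu — violates constraint 4: contains banned sequence /tb/ → phonotactically illegal
ko.rtwas — violates constraint 1: syllable 2 onset /rtw/ has 3 consonants (> 2) → phonotactically illegal

tows.tark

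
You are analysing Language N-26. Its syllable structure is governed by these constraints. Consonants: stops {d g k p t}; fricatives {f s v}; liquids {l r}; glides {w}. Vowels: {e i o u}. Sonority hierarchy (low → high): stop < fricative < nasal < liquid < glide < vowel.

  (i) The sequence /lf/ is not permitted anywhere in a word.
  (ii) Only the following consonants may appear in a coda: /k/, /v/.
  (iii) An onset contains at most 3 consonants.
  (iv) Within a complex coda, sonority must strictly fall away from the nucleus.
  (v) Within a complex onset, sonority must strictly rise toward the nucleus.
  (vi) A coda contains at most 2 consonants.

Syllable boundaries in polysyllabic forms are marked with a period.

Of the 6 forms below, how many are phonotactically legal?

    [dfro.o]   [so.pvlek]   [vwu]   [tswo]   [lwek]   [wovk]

[dfro.o] — σ1 onset /dfr/ (1→2→4 rises), coda /∅/ ok; σ2 onset /∅/, coda /∅/ ok → phonotactically legal
[so.pvlek] — σ1 onset /s/, coda /∅/ ok; σ2 onset /pvl/ (1→2→4 rises), coda /k/ ok → phonotactically legal
[vwu] — σ1 onset /vw/ (2→5 rises), coda /∅/ ok → phonotactically legal
[tswo] — σ1 onset /tsw/ (1→2→5 rises), coda /∅/ ok → phonotactically legal
[lwek] — σ1 onset /lw/ (4→5 rises), coda /k/ ok → phonotactically legal
[wovk] — σ1 onset /w/, coda /vk/ (2→1 falls) ok → phonotactically legal
Phonotactically legal: [dfro.o], [so.pvlek], [vwu], [tswo], [lwek], [wovk] → 6.

6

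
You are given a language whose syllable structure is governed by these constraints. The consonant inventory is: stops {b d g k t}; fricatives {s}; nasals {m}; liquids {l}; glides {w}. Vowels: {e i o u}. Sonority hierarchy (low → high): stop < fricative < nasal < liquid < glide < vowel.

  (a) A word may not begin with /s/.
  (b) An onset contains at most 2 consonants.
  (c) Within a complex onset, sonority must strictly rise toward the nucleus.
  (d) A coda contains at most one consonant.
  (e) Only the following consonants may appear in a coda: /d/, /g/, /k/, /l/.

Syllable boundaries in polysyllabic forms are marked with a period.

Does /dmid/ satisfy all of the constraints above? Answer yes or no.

yes

/dmid/ — σ1 onset /dm/ (1→3 rises), coda /d/ ok → permitted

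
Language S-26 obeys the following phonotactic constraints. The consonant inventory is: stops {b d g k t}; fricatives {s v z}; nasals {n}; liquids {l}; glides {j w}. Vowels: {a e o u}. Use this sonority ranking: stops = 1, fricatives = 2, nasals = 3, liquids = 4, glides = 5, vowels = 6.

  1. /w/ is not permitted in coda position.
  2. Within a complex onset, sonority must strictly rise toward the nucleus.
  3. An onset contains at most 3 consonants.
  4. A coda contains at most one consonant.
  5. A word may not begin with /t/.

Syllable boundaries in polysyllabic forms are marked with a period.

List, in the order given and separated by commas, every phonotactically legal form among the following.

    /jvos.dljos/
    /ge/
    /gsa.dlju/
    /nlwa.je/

/jvos.dljos/ — violates constraint 2: syllable 1 onset /jv/: /j/ (glide, 5) → /v/ (fricative, 2) does not rise → phonotactically illegal
/ge/ — σ1 onset /g/, coda /∅/ ok → phonotactically legal
/gsa.dlju/ — σ1 onset /gs/ (1→2 rises), coda /∅/ ok; σ2 onset /dlj/ (1→4→5 rises), coda /∅/ ok → phonotactically legal
/nlwa.je/ — σ1 onset /nlw/ (3→4→5 rises), coda /∅/ ok; σ2 onset /j/, coda /∅/ ok → phonotactically legal

/ge/, /gsa.dlju/, /nlwa.je/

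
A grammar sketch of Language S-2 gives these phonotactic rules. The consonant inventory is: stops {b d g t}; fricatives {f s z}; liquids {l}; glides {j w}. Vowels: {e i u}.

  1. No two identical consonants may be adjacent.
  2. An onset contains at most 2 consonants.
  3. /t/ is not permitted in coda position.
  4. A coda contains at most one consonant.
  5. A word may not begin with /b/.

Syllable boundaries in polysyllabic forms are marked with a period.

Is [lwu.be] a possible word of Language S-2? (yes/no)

yes

[lwu.be] — σ1 onset /lw/ (2C), coda /∅/ ok; σ2 onset /b/, coda /∅/ ok → well-formed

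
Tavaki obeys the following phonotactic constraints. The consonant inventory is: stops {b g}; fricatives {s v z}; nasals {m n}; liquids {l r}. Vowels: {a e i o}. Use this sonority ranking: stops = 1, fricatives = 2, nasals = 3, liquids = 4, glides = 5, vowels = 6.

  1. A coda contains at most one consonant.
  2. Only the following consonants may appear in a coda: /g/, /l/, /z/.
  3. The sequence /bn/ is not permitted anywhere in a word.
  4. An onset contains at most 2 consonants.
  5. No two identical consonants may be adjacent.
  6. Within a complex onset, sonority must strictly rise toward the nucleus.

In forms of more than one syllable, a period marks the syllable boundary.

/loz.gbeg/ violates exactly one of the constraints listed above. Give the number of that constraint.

/loz.gbeg/: syllable 2 onset /gb/: /g/ (stop, 1) → /b/ (stop, 1) does not rise.
This is a violation of constraint 6: "Within a complex onset, sonority must strictly rise toward the nucleus."
The remaining constraints (1, 2, 3, 4, 5) are satisfied.

6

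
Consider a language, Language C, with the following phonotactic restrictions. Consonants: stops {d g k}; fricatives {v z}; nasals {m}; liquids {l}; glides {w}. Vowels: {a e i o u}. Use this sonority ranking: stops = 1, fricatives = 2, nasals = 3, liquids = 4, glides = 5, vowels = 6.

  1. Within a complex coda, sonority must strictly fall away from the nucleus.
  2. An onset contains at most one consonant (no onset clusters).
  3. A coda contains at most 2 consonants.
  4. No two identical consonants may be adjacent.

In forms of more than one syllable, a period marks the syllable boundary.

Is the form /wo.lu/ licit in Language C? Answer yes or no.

/wo.lu/ — σ1 onset /w/, coda /∅/ ok; σ2 onset /l/, coda /∅/ ok → licit

yes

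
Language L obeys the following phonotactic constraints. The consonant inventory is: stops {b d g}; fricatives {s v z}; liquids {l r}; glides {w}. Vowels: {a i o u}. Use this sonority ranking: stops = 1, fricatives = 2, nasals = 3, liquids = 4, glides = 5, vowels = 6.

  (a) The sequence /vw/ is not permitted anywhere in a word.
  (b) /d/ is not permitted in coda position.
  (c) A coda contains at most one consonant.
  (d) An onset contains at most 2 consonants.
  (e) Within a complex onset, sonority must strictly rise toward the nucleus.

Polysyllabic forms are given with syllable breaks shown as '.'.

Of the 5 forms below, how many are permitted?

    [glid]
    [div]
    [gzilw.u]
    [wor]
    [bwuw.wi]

3

[glid] — violates constraint (b): syllable 1 coda contains /d/ → not permitted
[div] — σ1 onset /d/, coda /v/ ok → permitted
[gzilw.u] — violates constraint (c): syllable 1 coda /lw/ has 2 consonants (> 1) → not permitted
[wor] — σ1 onset /w/, coda /r/ ok → permitted
[bwuw.wi] — σ1 onset /bw/ (1→5 rises), coda /w/ ok; σ2 onset /w/, coda /∅/ ok → permitted
Permitted: [div], [wor], [bwuw.wi] → 3.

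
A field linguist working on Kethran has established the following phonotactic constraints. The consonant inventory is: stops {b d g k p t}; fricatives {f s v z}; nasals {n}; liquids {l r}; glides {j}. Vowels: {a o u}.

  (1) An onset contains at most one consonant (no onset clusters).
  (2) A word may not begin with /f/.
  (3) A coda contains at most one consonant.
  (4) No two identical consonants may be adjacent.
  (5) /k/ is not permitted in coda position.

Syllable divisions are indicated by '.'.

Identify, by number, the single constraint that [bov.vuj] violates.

[bov.vuj]: adjacent identical consonants /vv/.
This is a violation of constraint 4: "No two identical consonants may be adjacent."
The remaining constraints (1, 2, 3, 5) are satisfied.

4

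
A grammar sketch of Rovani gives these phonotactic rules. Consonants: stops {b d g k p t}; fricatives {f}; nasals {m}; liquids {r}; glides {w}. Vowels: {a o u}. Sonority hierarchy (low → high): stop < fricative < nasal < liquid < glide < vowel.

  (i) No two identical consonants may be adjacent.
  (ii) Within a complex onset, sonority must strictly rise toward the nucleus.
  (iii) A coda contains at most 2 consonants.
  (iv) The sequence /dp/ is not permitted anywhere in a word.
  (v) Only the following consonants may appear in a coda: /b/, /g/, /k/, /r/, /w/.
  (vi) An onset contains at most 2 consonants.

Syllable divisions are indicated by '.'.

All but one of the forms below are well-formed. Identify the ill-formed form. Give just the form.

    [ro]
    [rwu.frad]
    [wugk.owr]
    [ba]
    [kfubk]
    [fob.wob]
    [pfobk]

[rwu.frad]

[ro] — σ1 onset /r/, coda /∅/ ok → well-formed
[rwu.frad] — violates constraint (v): syllable 2 coda contains /d/, which is not a licensed coda consonant → ill-formed
[wugk.owr] — σ1 onset /w/, coda /gk/ (2C) ok; σ2 onset /∅/, coda /wr/ (2C) ok → well-formed
[ba] — σ1 onset /b/, coda /∅/ ok → well-formed
[kfubk] — σ1 onset /kf/ (1→2 rises), coda /bk/ (2C) ok → well-formed
[fob.wob] — σ1 onset /f/, coda /b/ ok; σ2 onset /w/, coda /b/ ok → well-formed
[pfobk] — σ1 onset /pf/ (1→2 rises), coda /bk/ (2C) ok → well-formed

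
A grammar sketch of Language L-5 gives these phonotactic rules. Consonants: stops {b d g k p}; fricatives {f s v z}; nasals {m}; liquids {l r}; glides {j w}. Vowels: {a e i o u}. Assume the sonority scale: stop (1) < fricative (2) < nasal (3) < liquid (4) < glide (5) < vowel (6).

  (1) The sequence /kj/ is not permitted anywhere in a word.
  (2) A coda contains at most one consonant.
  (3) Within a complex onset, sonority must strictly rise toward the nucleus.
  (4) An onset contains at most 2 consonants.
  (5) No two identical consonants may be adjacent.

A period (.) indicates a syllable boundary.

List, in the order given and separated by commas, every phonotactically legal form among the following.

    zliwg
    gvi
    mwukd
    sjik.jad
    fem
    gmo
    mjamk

gvi, fem, gmo

zliwg — violates constraint 2: syllable 1 coda /wg/ has 2 consonants (> 1) → phonotactically illegal
gvi — σ1 onset /gv/ (1→2 rises), coda /∅/ ok → phonotactically legal
mwukd — violates constraint 2: syllable 1 coda /kd/ has 2 consonants (> 1) → phonotactically illegal
sjik.jad — violates constraint 1: contains banned sequence /kj/ → phonotactically illegal
fem — σ1 onset /f/, coda /m/ ok → phonotactically legal
gmo — σ1 onset /gm/ (1→3 rises), coda /∅/ ok → phonotactically legal
mjamk — violates constraint 2: syllable 1 coda /mk/ has 2 consonants (> 1) → phonotactically illegal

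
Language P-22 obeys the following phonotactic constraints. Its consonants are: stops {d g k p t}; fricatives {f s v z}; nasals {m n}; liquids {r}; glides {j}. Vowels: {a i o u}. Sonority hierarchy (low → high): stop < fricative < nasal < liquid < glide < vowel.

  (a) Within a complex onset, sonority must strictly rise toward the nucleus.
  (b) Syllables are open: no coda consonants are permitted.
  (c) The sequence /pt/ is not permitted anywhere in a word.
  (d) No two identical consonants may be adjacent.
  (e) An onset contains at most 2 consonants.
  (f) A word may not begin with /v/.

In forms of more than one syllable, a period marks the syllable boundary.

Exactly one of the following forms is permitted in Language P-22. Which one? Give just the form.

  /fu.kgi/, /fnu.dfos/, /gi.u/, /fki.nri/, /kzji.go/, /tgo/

/fu.kgi/ — violates constraint (a): syllable 2 onset /kg/: /k/ (stop, 1) → /g/ (stop, 1) does not rise → not permitted
/fnu.dfos/ — violates constraint (b): syllable 2 coda /s/ has 1 consonant (> 0) → not permitted
/gi.u/ — σ1 onset /g/, coda /∅/ ok; σ2 onset /∅/, coda /∅/ ok → permitted
/fki.nri/ — violates constraint (a): syllable 1 onset /fk/: /f/ (fricative, 2) → /k/ (stop, 1) does not rise → not permitted
/kzji.go/ — violates constraint (e): syllable 1 onset /kzj/ has 3 consonants (> 2) → not permitted
/tgo/ — violates constraint (a): syllable 1 onset /tg/: /t/ (stop, 1) → /g/ (stop, 1) does not rise → not permitted

/gi.u/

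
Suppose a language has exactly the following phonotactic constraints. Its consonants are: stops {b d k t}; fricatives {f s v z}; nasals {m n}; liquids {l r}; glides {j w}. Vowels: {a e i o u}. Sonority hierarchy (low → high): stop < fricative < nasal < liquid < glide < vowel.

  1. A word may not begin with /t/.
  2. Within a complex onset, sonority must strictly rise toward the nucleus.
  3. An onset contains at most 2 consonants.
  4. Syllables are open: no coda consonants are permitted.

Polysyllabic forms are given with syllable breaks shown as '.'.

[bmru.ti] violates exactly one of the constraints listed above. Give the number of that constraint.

3

[bmru.ti]: syllable 1 onset /bmr/ has 3 consonants (> 2).
This is a violation of constraint 3: "An onset contains at most 2 consonants."
The remaining constraints (1, 2, 4) are satisfied.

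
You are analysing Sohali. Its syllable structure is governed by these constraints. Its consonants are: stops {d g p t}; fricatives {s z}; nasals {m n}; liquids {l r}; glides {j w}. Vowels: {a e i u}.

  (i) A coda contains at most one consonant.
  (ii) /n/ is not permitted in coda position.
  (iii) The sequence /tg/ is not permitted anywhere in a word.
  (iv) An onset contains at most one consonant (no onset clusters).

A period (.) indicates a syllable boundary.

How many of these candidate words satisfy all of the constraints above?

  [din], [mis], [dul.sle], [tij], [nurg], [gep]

[din] — violates constraint (ii): syllable 1 coda contains /n/ → not permitted
[mis] — σ1 onset /m/, coda /s/ ok → permitted
[dul.sle] — violates constraint (iv): syllable 2 onset /sl/ has 2 consonants (> 1) → not permitted
[tij] — σ1 onset /t/, coda /j/ ok → permitted
[nurg] — violates constraint (i): syllable 1 coda /rg/ has 2 consonants (> 1) → not permitted
[gep] — σ1 onset /g/, coda /p/ ok → permitted
Permitted: [mis], [tij], [gep] → 3.

3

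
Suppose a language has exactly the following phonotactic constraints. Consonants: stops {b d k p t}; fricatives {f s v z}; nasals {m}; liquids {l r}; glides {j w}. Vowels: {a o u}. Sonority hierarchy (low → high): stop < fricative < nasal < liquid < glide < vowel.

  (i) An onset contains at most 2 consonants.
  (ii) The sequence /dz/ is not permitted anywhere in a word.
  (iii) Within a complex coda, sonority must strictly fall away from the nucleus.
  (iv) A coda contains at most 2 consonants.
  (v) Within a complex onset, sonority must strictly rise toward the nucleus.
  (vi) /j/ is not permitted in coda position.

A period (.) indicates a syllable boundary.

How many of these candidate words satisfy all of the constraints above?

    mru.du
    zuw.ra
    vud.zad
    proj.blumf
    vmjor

2

mru.du — σ1 onset /mr/ (3→4 rises), coda /∅/ ok; σ2 onset /d/, coda /∅/ ok → permitted
zuw.ra — σ1 onset /z/, coda /w/ ok; σ2 onset /r/, coda /∅/ ok → permitted
vud.zad — violates constraint (ii): contains banned sequence /dz/ → not permitted
proj.blumf — violates constraint (vi): syllable 1 coda contains /j/ → not permitted
vmjor — violates constraint (i): syllable 1 onset /vmj/ has 3 consonants (> 2) → not permitted
Permitted: mru.du, zuw.ra → 2.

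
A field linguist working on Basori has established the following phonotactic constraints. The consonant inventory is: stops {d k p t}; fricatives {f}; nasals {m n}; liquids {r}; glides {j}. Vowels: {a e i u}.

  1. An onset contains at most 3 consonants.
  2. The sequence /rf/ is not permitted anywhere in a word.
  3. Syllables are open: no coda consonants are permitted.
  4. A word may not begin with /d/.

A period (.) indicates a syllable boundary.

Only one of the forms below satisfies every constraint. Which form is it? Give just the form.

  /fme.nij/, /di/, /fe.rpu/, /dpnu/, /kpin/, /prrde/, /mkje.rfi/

/fe.rpu/

/fme.nij/ — violates constraint 3: syllable 2 coda /j/ has 1 consonant (> 0) → phonotactically illegal
/di/ — violates constraint 4: word begins with /d/ → phonotactically illegal
/fe.rpu/ — σ1 onset /f/, coda /∅/ ok; σ2 onset /rp/ (2C), coda /∅/ ok → phonotactically legal
/dpnu/ — violates constraint 4: word begins with /d/ → phonotactically illegal
/kpin/ — violates constraint 3: syllable 1 coda /n/ has 1 consonant (> 0) → phonotactically illegal
/prrde/ — violates constraint 1: syllable 1 onset /prrd/ has 4 consonants (> 3) → phonotactically illegal
/mkje.rfi/ — violates constraint 2: contains banned sequence /rf/ → phonotactically illegal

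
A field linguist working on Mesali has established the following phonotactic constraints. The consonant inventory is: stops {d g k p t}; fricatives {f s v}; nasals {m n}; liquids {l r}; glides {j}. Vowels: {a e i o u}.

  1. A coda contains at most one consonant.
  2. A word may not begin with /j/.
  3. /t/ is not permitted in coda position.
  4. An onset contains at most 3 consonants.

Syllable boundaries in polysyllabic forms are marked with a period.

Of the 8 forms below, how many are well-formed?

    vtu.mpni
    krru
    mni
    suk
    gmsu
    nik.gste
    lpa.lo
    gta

vtu.mpni — σ1 onset /vt/ (2C), coda /∅/ ok; σ2 onset /mpn/ (3C), coda /∅/ ok → well-formed
krru — σ1 onset /krr/ (3C), coda /∅/ ok → well-formed
mni — σ1 onset /mn/ (2C), coda /∅/ ok → well-formed
suk — σ1 onset /s/, coda /k/ ok → well-formed
gmsu — σ1 onset /gms/ (3C), coda /∅/ ok → well-formed
nik.gste — σ1 onset /n/, coda /k/ ok; σ2 onset /gst/ (3C), coda /∅/ ok → well-formed
lpa.lo — σ1 onset /lp/ (2C), coda /∅/ ok; σ2 onset /l/, coda /∅/ ok → well-formed
gta — σ1 onset /gt/ (2C), coda /∅/ ok → well-formed
Well-formed: vtu.mpni, krru, mni, suk, gmsu, nik.gste, lpa.lo, gta → 8.

8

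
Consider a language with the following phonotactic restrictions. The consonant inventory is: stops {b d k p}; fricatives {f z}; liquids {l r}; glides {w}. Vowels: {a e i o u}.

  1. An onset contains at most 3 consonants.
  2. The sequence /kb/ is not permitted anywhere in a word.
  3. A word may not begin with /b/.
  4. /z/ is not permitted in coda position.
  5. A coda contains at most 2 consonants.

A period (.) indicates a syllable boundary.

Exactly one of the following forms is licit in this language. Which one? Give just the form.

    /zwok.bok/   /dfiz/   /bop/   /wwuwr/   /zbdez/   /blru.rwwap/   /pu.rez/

/zwok.bok/ — violates constraint 2: contains banned sequence /kb/ → illicit
/dfiz/ — violates constraint 4: syllable 1 coda contains /z/ → illicit
/bop/ — violates constraint 3: word begins with /b/ → illicit
/wwuwr/ — σ1 onset /ww/ (2C), coda /wr/ (2C) ok → licit
/zbdez/ — violates constraint 4: syllable 1 coda contains /z/ → illicit
/blru.rwwap/ — violates constraint 3: word begins with /b/ → illicit
/pu.rez/ — violates constraint 4: syllable 2 coda contains /z/ → illicit

/wwuwr/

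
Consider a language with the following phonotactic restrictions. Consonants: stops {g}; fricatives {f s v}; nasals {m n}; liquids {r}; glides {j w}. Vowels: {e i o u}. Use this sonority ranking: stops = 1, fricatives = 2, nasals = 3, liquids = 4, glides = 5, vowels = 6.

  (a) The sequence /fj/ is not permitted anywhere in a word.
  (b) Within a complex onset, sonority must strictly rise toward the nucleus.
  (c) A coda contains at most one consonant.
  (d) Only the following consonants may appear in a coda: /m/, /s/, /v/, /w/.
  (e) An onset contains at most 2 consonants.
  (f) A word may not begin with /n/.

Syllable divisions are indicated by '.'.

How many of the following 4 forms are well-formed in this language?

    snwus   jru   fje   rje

snwus — violates constraint (e): syllable 1 onset /snw/ has 3 consonants (> 2) → ill-formed
jru — violates constraint (b): syllable 1 onset /jr/: /j/ (glide, 5) → /r/ (liquid, 4) does not rise → ill-formed
fje — violates constraint (a): contains banned sequence /fj/ → ill-formed
rje — σ1 onset /rj/ (4→5 rises), coda /∅/ ok → well-formed
Well-formed: rje → 1.

1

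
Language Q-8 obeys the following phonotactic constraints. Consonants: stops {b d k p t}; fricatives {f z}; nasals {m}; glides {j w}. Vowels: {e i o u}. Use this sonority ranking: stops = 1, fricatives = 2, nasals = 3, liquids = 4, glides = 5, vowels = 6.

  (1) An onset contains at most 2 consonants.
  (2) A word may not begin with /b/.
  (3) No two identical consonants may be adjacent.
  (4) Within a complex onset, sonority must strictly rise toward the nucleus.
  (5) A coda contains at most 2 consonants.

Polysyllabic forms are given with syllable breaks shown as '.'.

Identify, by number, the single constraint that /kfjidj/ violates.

/kfjidj/: syllable 1 onset /kfj/ has 3 consonants (> 2).
This is a violation of constraint 1: "An onset contains at most 2 consonants."
The remaining constraints (2, 3, 4, 5) are satisfied.

1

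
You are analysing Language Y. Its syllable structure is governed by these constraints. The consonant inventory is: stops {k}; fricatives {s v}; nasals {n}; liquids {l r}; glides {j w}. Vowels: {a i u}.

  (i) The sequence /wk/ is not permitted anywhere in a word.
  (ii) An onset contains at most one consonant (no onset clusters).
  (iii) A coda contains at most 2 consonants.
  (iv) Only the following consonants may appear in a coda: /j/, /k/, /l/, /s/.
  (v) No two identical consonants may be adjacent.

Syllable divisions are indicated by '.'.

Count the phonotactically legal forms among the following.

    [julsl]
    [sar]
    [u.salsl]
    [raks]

[julsl] — violates constraint (iii): syllable 1 coda /lsl/ has 3 consonants (> 2) → phonotactically illegal
[sar] — violates constraint (iv): syllable 1 coda contains /r/, which is not a licensed coda consonant → phonotactically illegal
[u.salsl] — violates constraint (iii): syllable 2 coda /lsl/ has 3 consonants (> 2) → phonotactically illegal
[raks] — σ1 onset /r/, coda /ks/ (2C) ok → phonotactically legal
Phonotactically legal: [raks] → 1.

1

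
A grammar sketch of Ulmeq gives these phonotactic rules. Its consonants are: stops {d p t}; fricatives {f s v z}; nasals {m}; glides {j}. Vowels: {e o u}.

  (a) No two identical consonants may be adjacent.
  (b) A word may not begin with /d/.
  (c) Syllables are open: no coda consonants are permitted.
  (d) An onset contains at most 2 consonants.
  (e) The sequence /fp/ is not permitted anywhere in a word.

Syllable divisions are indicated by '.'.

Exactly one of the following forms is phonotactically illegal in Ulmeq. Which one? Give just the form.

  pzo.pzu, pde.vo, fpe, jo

fpe

pzo.pzu — σ1 onset /pz/ (2C), coda /∅/ ok; σ2 onset /pz/ (2C), coda /∅/ ok → phonotactically legal
pde.vo — σ1 onset /pd/ (2C), coda /∅/ ok; σ2 onset /v/, coda /∅/ ok → phonotactically legal
fpe — violates constraint (e): contains banned sequence /fp/ → phonotactically illegal
jo — σ1 onset /j/, coda /∅/ ok → phonotactically legal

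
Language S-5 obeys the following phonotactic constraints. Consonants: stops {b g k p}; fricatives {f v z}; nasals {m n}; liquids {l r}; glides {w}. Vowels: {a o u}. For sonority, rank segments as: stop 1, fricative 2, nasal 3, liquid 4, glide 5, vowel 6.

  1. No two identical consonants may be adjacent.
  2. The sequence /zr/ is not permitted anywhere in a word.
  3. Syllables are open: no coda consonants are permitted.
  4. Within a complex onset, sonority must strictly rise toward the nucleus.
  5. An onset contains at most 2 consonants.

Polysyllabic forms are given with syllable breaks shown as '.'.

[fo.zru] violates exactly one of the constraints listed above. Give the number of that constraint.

2

[fo.zru]: contains banned sequence /zr/.
This is a violation of constraint 2: "The sequence /zr/ is not permitted anywhere in a word."
The remaining constraints (1, 3, 4, 5) are satisfied.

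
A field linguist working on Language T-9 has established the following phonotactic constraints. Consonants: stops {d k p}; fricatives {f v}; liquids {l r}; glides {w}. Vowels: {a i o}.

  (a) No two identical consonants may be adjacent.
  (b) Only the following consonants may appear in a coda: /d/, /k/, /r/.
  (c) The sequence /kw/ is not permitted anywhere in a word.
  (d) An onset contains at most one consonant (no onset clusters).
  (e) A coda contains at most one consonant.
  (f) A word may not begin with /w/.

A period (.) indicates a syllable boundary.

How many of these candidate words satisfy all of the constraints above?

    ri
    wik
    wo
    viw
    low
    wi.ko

1

ri — σ1 onset /r/, coda /∅/ ok → well-formed
wik — violates constraint (f): word begins with /w/ → ill-formed
wo — violates constraint (f): word begins with /w/ → ill-formed
viw — violates constraint (b): syllable 1 coda contains /w/, which is not a licensed coda consonant → ill-formed
low — violates constraint (b): syllable 1 coda contains /w/, which is not a licensed coda consonant → ill-formed
wi.ko — violates constraint (f): word begins with /w/ → ill-formed
Well-formed: ri → 1.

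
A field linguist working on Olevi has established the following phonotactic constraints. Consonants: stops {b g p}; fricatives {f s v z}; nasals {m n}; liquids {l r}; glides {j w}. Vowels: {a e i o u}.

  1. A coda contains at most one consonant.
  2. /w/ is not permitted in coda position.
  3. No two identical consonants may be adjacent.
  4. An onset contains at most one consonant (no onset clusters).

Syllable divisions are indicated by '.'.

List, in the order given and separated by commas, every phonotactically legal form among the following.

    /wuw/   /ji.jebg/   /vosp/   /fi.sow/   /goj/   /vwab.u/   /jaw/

/wuw/ — violates constraint 2: syllable 1 coda contains /w/ → phonotactically illegal
/ji.jebg/ — violates constraint 1: syllable 2 coda /bg/ has 2 consonants (> 1) → phonotactically illegal
/vosp/ — violates constraint 1: syllable 1 coda /sp/ has 2 consonants (> 1) → phonotactically illegal
/fi.sow/ — violates constraint 2: syllable 2 coda contains /w/ → phonotactically illegal
/goj/ — σ1 onset /g/, coda /j/ ok → phonotactically legal
/vwab.u/ — violates constraint 4: syllable 1 onset /vw/ has 2 consonants (> 1) → phonotactically illegal
/jaw/ — violates constraint 2: syllable 1 coda contains /w/ → phonotactically illegal

/goj/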